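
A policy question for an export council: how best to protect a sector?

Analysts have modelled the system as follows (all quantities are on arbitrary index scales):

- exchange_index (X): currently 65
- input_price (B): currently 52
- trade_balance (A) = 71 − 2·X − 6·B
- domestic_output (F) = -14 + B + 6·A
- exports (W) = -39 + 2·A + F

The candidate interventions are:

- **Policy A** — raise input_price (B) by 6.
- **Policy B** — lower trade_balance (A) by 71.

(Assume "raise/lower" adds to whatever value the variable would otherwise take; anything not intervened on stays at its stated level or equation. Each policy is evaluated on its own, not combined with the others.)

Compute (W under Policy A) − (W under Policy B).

Policy A (B + 6):
  X = 65
  B = 52 + 6 = 58
  A = 71 − 2·65 − 6·58 = -407
  F = -14 + 58 + 6·(-407) = -2398
  W = -39 + 2·(-407) + (-2398) = -3251
Policy B (A − 71):
  X = 65
  B = 52
  A = 71 − 2·65 − 6·52 (−71 from intervention) = -442
  F = -14 + 52 + 6·(-442) = -2614
  W = -39 + 2·(-442) + (-2614) = -3537
W: -3251 − (-3537) = 286

286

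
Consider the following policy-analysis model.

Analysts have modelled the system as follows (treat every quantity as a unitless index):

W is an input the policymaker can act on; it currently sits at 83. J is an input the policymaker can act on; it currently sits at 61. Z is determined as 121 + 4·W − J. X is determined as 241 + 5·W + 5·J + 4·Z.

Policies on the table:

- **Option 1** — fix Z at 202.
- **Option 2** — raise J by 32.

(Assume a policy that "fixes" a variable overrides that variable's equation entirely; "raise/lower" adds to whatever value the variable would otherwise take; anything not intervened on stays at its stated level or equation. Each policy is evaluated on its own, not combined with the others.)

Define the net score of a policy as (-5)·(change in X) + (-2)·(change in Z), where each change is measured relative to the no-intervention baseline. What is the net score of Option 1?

4180

Baseline:
  W = 83
  J = 61
  Z = 121 + 4·83 − 61 = 392
  X = 241 + 5·83 + 5·61 + 4·392 = 2529
Option 1 (Z := 202):
  W = 83
  J = 61
  Z = 202
  X = 241 + 5·83 + 5·61 + 4·202 = 1769
ΔX = 1769 − 2529 = -760; ΔZ = 202 − 392 = -190
Score = (-5)·(-760) + (-2)·(-190) = 4180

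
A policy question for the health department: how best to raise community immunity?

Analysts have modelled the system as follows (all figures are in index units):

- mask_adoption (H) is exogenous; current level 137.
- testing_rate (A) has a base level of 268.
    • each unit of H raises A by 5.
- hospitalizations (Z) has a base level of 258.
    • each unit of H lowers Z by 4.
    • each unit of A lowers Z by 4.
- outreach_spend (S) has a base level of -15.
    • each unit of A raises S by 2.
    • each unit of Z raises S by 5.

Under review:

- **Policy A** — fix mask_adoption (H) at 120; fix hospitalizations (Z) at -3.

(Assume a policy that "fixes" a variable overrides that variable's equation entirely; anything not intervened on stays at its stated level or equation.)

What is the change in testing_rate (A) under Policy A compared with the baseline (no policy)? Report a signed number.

-85

Baseline:
  H = 137
  A = 268 + 5·137 = 953
Policy A (H := 120, Z := -3):
  H = 120
  A = 268 + 5·120 = 868
Change in A: 868 − 953 = -85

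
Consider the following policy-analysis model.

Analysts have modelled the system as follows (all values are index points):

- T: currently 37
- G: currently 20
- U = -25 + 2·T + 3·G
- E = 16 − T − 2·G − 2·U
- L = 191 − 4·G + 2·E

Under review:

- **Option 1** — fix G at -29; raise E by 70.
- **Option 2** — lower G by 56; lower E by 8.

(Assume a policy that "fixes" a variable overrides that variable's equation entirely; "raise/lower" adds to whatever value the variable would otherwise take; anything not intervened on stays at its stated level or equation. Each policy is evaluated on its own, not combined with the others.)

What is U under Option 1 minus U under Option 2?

Option 1 (G := -29, E + 70):
  T = 37
  G = -29
  U = -25 + 2·37 + 3·(-29) = -38
Option 2 (G − 56, E − 8):
  T = 37
  G = 20 − 56 = -36
  U = -25 + 2·37 + 3·(-36) = -59
U: -38 − (-59) = 21

21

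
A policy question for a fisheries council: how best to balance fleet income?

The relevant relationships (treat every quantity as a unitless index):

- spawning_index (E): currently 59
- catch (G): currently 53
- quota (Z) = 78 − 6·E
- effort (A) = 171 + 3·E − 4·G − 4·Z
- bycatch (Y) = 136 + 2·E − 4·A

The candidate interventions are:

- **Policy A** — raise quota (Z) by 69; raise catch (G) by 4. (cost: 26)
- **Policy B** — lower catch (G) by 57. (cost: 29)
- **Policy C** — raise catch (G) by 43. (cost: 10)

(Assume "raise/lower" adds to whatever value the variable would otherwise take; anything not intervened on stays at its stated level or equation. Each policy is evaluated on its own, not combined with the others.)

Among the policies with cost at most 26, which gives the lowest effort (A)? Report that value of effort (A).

948

Policy A (Z + 69, G + 4):
  E = 59
  G = 53 + 4 = 57
  Z = 78 − 6·59 (+69 from intervention) = -207
  A = 171 + 3·59 − 4·57 − 4·(-207) = 948
Policy C (G + 43):
  E = 59
  G = 53 + 43 = 96
  Z = 78 − 6·59 = -276
  A = 171 + 3·59 − 4·96 − 4·(-276) = 1068
Comparing — Policy A: A=948, Policy C: A=1068. Lowest is 948 (Policy A).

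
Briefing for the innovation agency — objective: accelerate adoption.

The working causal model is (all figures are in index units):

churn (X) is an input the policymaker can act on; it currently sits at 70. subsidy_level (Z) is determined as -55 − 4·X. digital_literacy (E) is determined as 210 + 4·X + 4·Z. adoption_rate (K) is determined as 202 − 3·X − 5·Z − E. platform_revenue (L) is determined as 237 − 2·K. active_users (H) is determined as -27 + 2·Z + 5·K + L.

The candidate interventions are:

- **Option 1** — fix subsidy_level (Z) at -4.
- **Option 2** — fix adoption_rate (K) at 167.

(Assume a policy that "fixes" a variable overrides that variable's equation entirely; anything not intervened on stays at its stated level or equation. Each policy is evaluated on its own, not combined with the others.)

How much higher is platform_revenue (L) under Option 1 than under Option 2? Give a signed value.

1258

Option 1 (Z := -4):
  X = 70
  Z = -4
  E = 210 + 4·70 + 4·(-4) = 474
  K = 202 − 3·70 − 5·(-4) − 474 = -462
  L = 237 − 2·(-462) = 1161
Option 2 (K := 167):
  X = 70
  Z = -55 − 4·70 = -335
  E = 210 + 4·70 + 4·(-335) = -850
  K = 167
  L = 237 − 2·167 = -97
L: 1161 − (-97) = 1258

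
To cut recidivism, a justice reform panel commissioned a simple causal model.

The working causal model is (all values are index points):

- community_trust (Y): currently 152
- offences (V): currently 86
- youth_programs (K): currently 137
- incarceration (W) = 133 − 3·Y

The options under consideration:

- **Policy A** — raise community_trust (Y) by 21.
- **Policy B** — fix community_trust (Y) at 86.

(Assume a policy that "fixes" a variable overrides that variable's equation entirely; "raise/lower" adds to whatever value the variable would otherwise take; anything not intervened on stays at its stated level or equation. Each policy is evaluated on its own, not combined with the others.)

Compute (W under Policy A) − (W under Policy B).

-261

Policy A (Y + 21):
  Y = 152 + 21 = 173
  W = 133 − 3·173 = -386
Policy B (Y := 86):
  Y = 86
  W = 133 − 3·86 = -125
W: -386 − (-125) = -261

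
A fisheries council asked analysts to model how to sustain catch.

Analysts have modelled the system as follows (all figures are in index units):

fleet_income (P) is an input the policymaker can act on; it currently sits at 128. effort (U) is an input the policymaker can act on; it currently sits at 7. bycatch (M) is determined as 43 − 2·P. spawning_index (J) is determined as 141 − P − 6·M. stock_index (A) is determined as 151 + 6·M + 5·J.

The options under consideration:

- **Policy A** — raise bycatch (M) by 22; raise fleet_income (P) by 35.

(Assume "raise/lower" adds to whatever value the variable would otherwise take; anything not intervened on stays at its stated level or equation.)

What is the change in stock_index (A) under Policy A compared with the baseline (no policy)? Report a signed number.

977

Baseline:
  P = 128
  M = 43 − 2·128 = -213
  J = 141 − 128 − 6·(-213) = 1291
  A = 151 + 6·(-213) + 5·1291 = 5328
Policy A (M + 22, P + 35):
  P = 128 + 35 = 163
  M = 43 − 2·163 (+22 from intervention) = -261
  J = 141 − 163 − 6·(-261) = 1544
  A = 151 + 6·(-261) + 5·1544 = 6305
Change in A: 6305 − 5328 = 977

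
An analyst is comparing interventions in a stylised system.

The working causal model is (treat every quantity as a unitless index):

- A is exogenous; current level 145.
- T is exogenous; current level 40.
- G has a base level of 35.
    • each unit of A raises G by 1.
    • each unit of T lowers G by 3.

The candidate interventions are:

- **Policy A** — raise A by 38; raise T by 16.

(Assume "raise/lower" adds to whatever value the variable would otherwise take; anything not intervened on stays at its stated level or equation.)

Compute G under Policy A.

Policy A (A + 38, T + 16):
  A = 145 + 38 = 183
  T = 40 + 16 = 56
  G = 35 + 183 − 3·56 = 50

50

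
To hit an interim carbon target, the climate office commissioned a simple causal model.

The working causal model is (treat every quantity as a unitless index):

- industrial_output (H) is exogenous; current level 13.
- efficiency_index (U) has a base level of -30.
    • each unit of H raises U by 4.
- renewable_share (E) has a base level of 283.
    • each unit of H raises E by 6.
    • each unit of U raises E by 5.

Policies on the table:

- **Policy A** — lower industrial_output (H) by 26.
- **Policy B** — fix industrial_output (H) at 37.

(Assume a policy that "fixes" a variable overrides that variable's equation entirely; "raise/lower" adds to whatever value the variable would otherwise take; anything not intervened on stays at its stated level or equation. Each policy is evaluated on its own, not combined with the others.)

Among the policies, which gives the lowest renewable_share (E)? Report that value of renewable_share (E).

Policy A (H − 26):
  H = 13 − 26 = -13
  U = -30 + 4·(-13) = -82
  E = 283 + 6·(-13) + 5·(-82) = -205
Policy B (H := 37):
  H = 37
  U = -30 + 4·37 = 118
  E = 283 + 6·37 + 5·118 = 1095
Comparing — Policy A: E=-205, Policy B: E=1095. Lowest is -205 (Policy A).

-205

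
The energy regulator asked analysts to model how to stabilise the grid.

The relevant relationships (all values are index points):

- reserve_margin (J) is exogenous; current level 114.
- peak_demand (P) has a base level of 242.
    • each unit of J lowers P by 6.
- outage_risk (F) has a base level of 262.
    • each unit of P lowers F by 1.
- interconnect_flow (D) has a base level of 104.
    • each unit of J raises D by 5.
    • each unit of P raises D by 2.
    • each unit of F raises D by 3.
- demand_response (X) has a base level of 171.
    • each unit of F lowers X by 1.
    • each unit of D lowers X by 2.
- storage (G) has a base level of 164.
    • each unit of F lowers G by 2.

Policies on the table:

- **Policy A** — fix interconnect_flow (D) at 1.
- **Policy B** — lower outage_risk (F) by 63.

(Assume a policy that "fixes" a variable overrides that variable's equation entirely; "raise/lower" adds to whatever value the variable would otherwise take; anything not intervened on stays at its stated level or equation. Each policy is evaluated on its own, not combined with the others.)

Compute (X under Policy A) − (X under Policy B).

3361

Policy A (D := 1):
  J = 114
  P = 242 − 6·114 = -442
  F = 262 − (-442) = 704
  D = 1
  X = 171 − 704 − 2·1 = -535
Policy B (F − 63):
  J = 114
  P = 242 − 6·114 = -442
  F = 262 − (-442) (−63 from intervention) = 641
  D = 104 + 5·114 + 2·(-442) + 3·641 = 1713
  X = 171 − 641 − 2·1713 = -3896
X: -535 − (-3896) = 3361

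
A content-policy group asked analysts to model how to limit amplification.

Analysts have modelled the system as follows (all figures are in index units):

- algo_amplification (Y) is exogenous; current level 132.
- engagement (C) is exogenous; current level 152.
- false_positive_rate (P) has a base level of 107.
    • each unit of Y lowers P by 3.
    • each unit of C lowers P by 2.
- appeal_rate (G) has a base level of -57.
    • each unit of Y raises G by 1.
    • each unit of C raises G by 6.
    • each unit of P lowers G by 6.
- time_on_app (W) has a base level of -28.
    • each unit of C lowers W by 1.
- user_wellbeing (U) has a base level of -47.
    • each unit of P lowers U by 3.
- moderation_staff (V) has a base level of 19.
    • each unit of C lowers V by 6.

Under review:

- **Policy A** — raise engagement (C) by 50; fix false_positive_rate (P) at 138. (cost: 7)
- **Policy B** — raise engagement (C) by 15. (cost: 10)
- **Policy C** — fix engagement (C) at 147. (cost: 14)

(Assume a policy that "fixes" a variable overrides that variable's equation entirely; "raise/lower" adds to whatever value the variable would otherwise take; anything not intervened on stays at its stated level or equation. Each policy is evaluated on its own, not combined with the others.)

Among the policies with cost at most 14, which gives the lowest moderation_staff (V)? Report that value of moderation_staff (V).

Policy A (C + 50, P := 138):
  C = 152 + 50 = 202
  V = 19 − 6·202 = -1193
Policy B (C + 15):
  C = 152 + 15 = 167
  V = 19 − 6·167 = -983
Policy C (C := 147):
  C = 147
  V = 19 − 6·147 = -863
Comparing — Policy A: V=-1193, Policy B: V=-983, Policy C: V=-863. Lowest is -1193 (Policy A).

-1193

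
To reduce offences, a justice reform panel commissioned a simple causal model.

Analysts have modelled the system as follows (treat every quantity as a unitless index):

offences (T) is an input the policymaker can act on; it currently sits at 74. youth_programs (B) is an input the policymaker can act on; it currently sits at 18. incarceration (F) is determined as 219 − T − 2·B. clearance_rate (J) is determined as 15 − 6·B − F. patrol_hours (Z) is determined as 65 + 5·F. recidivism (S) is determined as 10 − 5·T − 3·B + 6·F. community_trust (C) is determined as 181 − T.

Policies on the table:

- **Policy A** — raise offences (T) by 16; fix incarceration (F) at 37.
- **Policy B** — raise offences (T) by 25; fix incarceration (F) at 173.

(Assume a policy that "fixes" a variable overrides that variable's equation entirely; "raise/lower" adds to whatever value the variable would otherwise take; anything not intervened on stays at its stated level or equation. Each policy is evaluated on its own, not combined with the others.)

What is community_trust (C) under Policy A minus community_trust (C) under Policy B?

Policy A (T + 16, F := 37):
  T = 74 + 16 = 90
  C = 181 − 90 = 91
Policy B (T + 25, F := 173):
  T = 74 + 25 = 99
  C = 181 − 99 = 82
C: 91 − 82 = 9

9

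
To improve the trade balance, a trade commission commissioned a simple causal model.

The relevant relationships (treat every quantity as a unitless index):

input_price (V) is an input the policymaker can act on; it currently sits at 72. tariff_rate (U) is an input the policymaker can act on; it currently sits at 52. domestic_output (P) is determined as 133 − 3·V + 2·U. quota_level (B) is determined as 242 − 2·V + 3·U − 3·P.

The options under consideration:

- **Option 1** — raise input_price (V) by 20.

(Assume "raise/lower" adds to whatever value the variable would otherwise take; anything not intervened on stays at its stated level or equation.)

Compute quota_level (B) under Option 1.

Option 1 (V + 20):
  V = 72 + 20 = 92
  U = 52
  P = 133 − 3·92 + 2·52 = -39
  B = 242 − 2·92 + 3·52 − 3·(-39) = 331

331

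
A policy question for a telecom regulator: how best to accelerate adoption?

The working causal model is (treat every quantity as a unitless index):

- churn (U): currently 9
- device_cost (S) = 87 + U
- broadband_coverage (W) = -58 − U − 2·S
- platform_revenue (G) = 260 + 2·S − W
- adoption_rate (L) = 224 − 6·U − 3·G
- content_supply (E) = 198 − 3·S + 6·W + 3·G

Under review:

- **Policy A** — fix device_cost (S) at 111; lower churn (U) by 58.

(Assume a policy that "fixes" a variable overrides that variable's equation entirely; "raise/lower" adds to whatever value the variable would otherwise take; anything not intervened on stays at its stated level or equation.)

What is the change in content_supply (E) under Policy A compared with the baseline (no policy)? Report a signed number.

129

Baseline:
  U = 9
  S = 87 + 9 = 96
  W = -58 − 9 − 2·96 = -259
  G = 260 + 2·96 − (-259) = 711
  E = 198 − 3·96 + 6·(-259) + 3·711 = 489
Policy A (S := 111, U − 58):
  U = 9 − 58 = -49
  S = 111
  W = -58 − (-49) − 2·111 = -231
  G = 260 + 2·111 − (-231) = 713
  E = 198 − 3·111 + 6·(-231) + 3·713 = 618
Change in E: 618 − 489 = 129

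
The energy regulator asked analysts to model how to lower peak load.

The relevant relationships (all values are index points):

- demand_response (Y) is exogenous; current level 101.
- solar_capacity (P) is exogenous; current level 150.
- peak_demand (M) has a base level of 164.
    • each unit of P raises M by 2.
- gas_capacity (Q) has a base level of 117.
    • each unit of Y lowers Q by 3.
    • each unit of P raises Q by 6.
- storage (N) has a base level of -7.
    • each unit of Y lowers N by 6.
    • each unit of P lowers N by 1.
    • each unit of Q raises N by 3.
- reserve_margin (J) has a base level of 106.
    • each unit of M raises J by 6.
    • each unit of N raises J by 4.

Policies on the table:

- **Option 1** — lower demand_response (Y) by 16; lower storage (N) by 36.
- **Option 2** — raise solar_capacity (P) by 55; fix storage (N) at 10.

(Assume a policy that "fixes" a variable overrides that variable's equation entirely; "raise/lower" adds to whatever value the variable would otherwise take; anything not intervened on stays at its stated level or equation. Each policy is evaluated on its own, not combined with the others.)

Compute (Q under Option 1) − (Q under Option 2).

-282

Option 1 (Y − 16, N − 36):
  Y = 101 − 16 = 85
  P = 150
  Q = 117 − 3·85 + 6·150 = 762
Option 2 (P + 55, N := 10):
  Y = 101
  P = 150 + 55 = 205
  Q = 117 − 3·101 + 6·205 = 1044
Q: 762 − 1044 = -282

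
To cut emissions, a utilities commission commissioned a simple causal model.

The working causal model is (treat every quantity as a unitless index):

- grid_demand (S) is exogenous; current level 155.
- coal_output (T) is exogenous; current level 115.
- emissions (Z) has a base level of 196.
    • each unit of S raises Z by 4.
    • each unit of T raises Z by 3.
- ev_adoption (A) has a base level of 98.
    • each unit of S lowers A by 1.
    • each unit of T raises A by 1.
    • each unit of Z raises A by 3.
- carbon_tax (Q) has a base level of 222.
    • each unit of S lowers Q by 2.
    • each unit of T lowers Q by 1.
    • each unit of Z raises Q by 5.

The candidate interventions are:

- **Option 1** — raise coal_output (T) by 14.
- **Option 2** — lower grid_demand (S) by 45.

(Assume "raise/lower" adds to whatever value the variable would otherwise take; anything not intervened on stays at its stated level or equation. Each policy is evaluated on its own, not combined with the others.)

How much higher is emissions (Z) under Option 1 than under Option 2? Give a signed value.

222

Option 1 (T + 14):
  S = 155
  T = 115 + 14 = 129
  Z = 196 + 4·155 + 3·129 = 1203
Option 2 (S − 45):
  S = 155 − 45 = 110
  T = 115
  Z = 196 + 4·110 + 3·115 = 981
Z: 1203 − 981 = 222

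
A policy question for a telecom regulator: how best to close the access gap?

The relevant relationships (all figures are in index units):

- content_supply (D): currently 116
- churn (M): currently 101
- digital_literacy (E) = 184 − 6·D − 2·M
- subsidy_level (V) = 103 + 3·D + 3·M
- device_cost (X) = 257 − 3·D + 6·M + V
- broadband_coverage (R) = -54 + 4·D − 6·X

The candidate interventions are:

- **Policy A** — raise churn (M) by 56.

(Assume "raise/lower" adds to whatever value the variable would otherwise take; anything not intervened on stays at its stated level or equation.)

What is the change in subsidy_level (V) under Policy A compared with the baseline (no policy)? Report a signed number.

168

Baseline:
  D = 116
  M = 101
  V = 103 + 3·116 + 3·101 = 754
Policy A (M + 56):
  D = 116
  M = 101 + 56 = 157
  V = 103 + 3·116 + 3·157 = 922
Change in V: 922 − 754 = 168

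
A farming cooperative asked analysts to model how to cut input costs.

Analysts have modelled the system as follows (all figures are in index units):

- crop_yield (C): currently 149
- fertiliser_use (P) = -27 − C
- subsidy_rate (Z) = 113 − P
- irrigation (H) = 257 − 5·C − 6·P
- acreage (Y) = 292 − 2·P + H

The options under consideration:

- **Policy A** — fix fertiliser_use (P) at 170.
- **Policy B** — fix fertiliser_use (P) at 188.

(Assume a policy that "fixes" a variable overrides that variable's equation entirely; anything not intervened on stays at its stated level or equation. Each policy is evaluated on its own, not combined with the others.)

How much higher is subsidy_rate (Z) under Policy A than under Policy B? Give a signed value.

18

Policy A (P := 170):
  C = 149
  P = 170
  Z = 113 − 170 = -57
Policy B (P := 188):
  C = 149
  P = 188
  Z = 113 − 188 = -75
Z: -57 − (-75) = 18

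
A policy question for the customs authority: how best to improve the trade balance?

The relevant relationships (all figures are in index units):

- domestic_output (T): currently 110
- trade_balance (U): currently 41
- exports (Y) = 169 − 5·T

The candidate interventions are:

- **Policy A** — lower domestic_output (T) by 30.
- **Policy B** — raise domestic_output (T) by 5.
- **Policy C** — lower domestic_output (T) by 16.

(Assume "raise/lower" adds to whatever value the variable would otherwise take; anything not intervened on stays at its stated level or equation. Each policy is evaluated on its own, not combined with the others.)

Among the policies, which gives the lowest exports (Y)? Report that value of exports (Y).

Policy A (T − 30):
  T = 110 − 30 = 80
  Y = 169 − 5·80 = -231
Policy B (T + 5):
  T = 110 + 5 = 115
  Y = 169 − 5·115 = -406
Policy C (T − 16):
  T = 110 − 16 = 94
  Y = 169 − 5·94 = -301
Comparing — Policy A: Y=-231, Policy B: Y=-406, Policy C: Y=-301. Lowest is -406 (Policy B).

-406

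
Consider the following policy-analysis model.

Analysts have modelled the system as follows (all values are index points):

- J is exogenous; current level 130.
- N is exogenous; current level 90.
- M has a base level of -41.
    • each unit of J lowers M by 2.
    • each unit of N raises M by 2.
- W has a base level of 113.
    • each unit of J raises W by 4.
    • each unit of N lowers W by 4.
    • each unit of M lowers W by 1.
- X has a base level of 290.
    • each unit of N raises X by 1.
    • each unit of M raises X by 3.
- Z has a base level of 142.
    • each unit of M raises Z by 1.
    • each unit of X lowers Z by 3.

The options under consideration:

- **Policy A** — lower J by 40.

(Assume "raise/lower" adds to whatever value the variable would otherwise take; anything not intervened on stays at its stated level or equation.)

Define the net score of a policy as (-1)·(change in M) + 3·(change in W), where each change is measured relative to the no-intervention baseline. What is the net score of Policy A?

-800

Baseline:
  J = 130
  N = 90
  M = -41 − 2·130 + 2·90 = -121
  W = 113 + 4·130 − 4·90 − (-121) = 394
Policy A (J − 40):
  J = 130 − 40 = 90
  N = 90
  M = -41 − 2·90 + 2·90 = -41
  W = 113 + 4·90 − 4·90 − (-41) = 154
ΔM = -41 − (-121) = 80; ΔW = 154 − 394 = -240
Score = (-1)·80 + 3·(-240) = -800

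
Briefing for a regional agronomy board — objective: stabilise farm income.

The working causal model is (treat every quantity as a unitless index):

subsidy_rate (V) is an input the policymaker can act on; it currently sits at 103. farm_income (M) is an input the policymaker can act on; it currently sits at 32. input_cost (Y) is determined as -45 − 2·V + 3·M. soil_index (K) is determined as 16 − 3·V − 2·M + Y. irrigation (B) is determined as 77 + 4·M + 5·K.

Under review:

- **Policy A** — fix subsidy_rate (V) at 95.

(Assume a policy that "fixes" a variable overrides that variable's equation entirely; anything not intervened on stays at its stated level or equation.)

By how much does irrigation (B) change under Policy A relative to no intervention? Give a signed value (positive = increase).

Baseline:
  V = 103
  M = 32
  Y = -45 − 2·103 + 3·32 = -155
  K = 16 − 3·103 − 2·32 + (-155) = -512
  B = 77 + 4·32 + 5·(-512) = -2355
Policy A (V := 95):
  V = 95
  M = 32
  Y = -45 − 2·95 + 3·32 = -139
  K = 16 − 3·95 − 2·32 + (-139) = -472
  B = 77 + 4·32 + 5·(-472) = -2155
Change in B: -2155 − (-2355) = 200

200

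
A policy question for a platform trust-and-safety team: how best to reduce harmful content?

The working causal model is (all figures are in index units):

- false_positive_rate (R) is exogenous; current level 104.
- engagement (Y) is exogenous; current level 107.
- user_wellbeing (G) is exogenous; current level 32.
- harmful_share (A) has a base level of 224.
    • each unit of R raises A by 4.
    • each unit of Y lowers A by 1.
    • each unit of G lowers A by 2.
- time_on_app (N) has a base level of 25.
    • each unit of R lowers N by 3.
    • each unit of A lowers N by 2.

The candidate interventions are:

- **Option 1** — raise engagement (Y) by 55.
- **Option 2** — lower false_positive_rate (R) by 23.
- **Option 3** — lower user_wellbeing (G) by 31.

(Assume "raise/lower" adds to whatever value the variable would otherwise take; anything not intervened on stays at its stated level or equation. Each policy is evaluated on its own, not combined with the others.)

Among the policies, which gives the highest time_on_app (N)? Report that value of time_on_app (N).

-972

Option 1 (Y + 55):
  R = 104
  Y = 107 + 55 = 162
  G = 32
  A = 224 + 4·104 − 162 − 2·32 = 414
  N = 25 − 3·104 − 2·414 = -1115
Option 2 (R − 23):
  R = 104 − 23 = 81
  Y = 107
  G = 32
  A = 224 + 4·81 − 107 − 2·32 = 377
  N = 25 − 3·81 − 2·377 = -972
Option 3 (G − 31):
  R = 104
  Y = 107
  G = 32 − 31 = 1
  A = 224 + 4·104 − 107 − 2·1 = 531
  N = 25 − 3·104 − 2·531 = -1349
Comparing — Option 1: N=-1115, Option 2: N=-972, Option 3: N=-1349. Highest is -972 (Option 2).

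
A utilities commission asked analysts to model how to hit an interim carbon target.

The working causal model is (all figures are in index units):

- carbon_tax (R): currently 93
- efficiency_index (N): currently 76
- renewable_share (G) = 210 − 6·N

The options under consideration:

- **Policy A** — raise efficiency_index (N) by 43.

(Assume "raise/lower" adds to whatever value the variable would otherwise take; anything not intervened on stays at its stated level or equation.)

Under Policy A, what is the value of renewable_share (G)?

Policy A (N + 43):
  N = 76 + 43 = 119
  G = 210 − 6·119 = -504

-504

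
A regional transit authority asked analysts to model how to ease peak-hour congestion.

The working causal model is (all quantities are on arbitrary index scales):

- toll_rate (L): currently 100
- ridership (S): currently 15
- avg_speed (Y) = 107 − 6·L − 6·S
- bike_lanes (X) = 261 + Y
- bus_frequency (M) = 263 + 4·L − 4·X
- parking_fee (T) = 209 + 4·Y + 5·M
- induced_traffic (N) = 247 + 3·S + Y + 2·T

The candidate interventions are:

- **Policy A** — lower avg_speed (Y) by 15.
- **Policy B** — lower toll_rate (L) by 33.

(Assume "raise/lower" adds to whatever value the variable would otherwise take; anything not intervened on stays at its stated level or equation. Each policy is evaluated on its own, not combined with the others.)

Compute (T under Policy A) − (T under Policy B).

4068

Policy A (Y − 15):
  L = 100
  S = 15
  Y = 107 − 6·100 − 6·15 (−15 from intervention) = -598
  X = 261 + (-598) = -337
  M = 263 + 4·100 − 4·(-337) = 2011
  T = 209 + 4·(-598) + 5·2011 = 7872
Policy B (L − 33):
  L = 100 − 33 = 67
  S = 15
  Y = 107 − 6·67 − 6·15 = -385
  X = 261 + (-385) = -124
  M = 263 + 4·67 − 4·(-124) = 1027
  T = 209 + 4·(-385) + 5·1027 = 3804
T: 7872 − 3804 = 4068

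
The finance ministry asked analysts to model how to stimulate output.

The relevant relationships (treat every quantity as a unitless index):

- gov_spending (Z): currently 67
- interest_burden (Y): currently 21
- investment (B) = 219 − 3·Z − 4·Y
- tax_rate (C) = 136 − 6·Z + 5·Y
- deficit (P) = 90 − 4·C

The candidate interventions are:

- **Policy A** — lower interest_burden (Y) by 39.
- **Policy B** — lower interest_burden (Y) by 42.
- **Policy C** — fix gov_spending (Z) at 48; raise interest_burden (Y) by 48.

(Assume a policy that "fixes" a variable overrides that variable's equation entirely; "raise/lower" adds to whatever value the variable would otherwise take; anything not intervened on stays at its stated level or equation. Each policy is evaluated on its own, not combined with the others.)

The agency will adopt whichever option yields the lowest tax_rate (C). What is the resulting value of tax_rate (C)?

Policy A (Y − 39):
  Z = 67
  Y = 21 − 39 = -18
  C = 136 − 6·67 + 5·(-18) = -356
Policy B (Y − 42):
  Z = 67
  Y = 21 − 42 = -21
  C = 136 − 6·67 + 5·(-21) = -371
Policy C (Z := 48, Y + 48):
  Z = 48
  Y = 21 + 48 = 69
  C = 136 − 6·48 + 5·69 = 193
Comparing — Policy A: C=-356, Policy B: C=-371, Policy C: C=193. Lowest is -371 (Policy B).

-371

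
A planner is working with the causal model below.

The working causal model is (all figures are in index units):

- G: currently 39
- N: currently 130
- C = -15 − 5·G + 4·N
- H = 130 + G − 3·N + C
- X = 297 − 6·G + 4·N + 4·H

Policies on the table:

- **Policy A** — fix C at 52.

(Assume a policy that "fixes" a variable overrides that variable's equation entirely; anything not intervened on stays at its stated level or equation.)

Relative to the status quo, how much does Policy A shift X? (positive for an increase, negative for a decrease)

-1032

Baseline:
  G = 39
  N = 130
  C = -15 − 5·39 + 4·130 = 310
  H = 130 + 39 − 3·130 + 310 = 89
  X = 297 − 6·39 + 4·130 + 4·89 = 939
Policy A (C := 52):
  G = 39
  N = 130
  C = 52
  H = 130 + 39 − 3·130 + 52 = -169
  X = 297 − 6·39 + 4·130 + 4·(-169) = -93
Change in X: -93 − 939 = -1032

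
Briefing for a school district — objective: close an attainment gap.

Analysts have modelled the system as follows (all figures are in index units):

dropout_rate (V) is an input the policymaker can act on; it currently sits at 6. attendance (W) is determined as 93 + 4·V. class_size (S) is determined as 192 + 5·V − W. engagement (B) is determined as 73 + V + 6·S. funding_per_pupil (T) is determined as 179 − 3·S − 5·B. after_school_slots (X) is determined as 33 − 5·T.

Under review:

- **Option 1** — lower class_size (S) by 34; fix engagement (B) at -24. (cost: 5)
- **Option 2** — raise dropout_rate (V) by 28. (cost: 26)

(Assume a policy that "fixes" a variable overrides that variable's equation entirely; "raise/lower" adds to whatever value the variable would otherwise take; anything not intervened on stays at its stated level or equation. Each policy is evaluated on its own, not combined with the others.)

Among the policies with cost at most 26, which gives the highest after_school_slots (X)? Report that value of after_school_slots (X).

Option 1 (S − 34, B := -24):
  V = 6
  W = 93 + 4·6 = 117
  S = 192 + 5·6 − 117 (−34 from intervention) = 71
  B = -24
  T = 179 − 3·71 − 5·(-24) = 86
  X = 33 − 5·86 = -397
Option 2 (V + 28):
  V = 6 + 28 = 34
  W = 93 + 4·34 = 229
  S = 192 + 5·34 − 229 = 133
  B = 73 + 34 + 6·133 = 905
  T = 179 − 3·133 − 5·905 = -4745
  X = 33 − 5·(-4745) = 23758
Comparing — Option 1: X=-397, Option 2: X=23758. Highest is 23758 (Option 2).

23758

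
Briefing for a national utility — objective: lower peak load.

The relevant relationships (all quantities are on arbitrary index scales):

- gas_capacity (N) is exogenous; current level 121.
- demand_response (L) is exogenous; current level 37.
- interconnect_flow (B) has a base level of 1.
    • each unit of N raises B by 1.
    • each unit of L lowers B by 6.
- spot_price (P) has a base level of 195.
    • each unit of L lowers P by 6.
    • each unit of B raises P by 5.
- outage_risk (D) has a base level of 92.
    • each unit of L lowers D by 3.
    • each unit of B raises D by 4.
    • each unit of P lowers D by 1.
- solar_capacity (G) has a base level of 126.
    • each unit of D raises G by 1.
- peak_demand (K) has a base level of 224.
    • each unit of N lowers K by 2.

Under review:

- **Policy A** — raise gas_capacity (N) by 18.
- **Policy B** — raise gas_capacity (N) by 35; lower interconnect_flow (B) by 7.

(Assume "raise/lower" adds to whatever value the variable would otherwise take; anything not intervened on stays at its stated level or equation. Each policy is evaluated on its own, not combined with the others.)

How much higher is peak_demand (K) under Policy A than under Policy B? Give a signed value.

Policy A (N + 18):
  N = 121 + 18 = 139
  K = 224 − 2·139 = -54
Policy B (N + 35, B − 7):
  N = 121 + 35 = 156
  K = 224 − 2·156 = -88
K: -54 − (-88) = 34

34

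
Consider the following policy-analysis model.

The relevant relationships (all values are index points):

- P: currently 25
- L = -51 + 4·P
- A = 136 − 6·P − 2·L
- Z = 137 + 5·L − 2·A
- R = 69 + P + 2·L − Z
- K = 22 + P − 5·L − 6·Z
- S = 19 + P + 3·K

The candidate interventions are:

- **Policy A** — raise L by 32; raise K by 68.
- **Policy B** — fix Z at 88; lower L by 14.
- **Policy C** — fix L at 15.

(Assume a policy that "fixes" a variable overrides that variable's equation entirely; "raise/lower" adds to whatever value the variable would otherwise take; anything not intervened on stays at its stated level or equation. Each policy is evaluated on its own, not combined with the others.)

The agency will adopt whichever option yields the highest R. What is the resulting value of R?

76

Policy A (L + 32, K + 68):
  P = 25
  L = -51 + 4·25 (+32 from intervention) = 81
  A = 136 − 6·25 − 2·81 = -176
  Z = 137 + 5·81 − 2·(-176) = 894
  R = 69 + 25 + 2·81 − 894 = -638
Policy B (Z := 88, L − 14):
  P = 25
  L = -51 + 4·25 (−14 from intervention) = 35
  A = 136 − 6·25 − 2·35 = -84
  Z = 88
  R = 69 + 25 + 2·35 − 88 = 76
Policy C (L := 15):
  P = 25
  L = 15
  A = 136 − 6·25 − 2·15 = -44
  Z = 137 + 5·15 − 2·(-44) = 300
  R = 69 + 25 + 2·15 − 300 = -176
Comparing — Policy A: R=-638, Policy B: R=76, Policy C: R=-176. Highest is 76 (Policy B).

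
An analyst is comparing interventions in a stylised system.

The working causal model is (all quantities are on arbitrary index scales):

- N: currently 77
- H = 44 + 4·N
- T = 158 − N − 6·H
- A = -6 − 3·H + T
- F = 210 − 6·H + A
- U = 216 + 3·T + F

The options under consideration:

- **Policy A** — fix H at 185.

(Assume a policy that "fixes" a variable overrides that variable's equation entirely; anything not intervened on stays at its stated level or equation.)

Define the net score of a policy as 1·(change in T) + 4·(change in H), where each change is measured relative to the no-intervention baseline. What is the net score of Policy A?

Baseline:
  N = 77
  H = 44 + 4·77 = 352
  T = 158 − 77 − 6·352 = -2031
Policy A (H := 185):
  N = 77
  H = 185
  T = 158 − 77 − 6·185 = -1029
ΔT = -1029 − (-2031) = 1002; ΔH = 185 − 352 = -167
Score = 1·1002 + 4·(-167) = 334

334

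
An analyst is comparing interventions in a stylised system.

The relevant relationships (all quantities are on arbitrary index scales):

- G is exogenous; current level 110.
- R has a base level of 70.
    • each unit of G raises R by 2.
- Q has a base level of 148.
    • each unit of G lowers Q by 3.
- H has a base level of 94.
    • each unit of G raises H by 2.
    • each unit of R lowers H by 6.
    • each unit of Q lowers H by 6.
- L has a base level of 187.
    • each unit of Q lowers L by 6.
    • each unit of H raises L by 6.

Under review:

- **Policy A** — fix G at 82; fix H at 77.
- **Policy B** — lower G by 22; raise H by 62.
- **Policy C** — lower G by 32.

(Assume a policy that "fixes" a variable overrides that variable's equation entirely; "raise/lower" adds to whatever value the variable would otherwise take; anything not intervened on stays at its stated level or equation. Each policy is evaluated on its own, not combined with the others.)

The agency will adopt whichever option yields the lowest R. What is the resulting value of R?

226

Policy A (G := 82, H := 77):
  G = 82
  R = 70 + 2·82 = 234
Policy B (G − 22, H + 62):
  G = 110 − 22 = 88
  R = 70 + 2·88 = 246
Policy C (G − 32):
  G = 110 − 32 = 78
  R = 70 + 2·78 = 226
Comparing — Policy A: R=234, Policy B: R=246, Policy C: R=226. Lowest is 226 (Policy C).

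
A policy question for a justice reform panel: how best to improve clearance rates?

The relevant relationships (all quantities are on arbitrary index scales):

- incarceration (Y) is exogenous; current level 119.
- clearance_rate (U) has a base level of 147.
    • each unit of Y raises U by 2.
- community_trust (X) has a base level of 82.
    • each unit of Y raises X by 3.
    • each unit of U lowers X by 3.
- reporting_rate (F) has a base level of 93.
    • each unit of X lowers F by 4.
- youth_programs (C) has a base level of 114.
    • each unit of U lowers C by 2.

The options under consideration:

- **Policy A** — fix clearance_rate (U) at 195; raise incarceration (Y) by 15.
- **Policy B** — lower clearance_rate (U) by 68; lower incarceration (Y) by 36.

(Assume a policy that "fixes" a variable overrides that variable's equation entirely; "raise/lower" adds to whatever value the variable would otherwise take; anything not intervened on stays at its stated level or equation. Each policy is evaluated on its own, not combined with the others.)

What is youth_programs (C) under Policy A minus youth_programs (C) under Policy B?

Policy A (U := 195, Y + 15):
  Y = 119 + 15 = 134
  U = 195
  C = 114 − 2·195 = -276
Policy B (U − 68, Y − 36):
  Y = 119 − 36 = 83
  U = 147 + 2·83 (−68 from intervention) = 245
  C = 114 − 2·245 = -376
C: -276 − (-376) = 100

100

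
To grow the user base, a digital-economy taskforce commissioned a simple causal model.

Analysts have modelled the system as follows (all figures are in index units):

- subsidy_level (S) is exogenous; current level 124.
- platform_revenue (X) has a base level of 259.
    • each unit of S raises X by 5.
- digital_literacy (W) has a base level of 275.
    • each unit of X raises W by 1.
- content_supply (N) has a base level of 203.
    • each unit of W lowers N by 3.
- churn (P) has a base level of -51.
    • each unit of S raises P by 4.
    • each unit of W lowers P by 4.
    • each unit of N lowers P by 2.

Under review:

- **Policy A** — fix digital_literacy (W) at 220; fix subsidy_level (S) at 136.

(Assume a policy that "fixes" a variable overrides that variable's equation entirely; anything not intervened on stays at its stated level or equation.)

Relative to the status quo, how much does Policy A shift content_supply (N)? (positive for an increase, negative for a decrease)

2802

Baseline:
  S = 124
  X = 259 + 5·124 = 879
  W = 275 + 879 = 1154
  N = 203 − 3·1154 = -3259
Policy A (W := 220, S := 136):
  S = 136
  X = 259 + 5·136 = 939
  W = 220
  N = 203 − 3·220 = -457
Change in N: -457 − (-3259) = 2802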